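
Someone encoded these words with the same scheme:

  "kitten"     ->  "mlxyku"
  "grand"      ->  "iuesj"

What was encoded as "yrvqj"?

In kitten: k→m is +2, i→l is +3, t→x is +4, t→y is +5 — the shift increases by 1 each position. Letter i (0-indexed) is shifted by i+2, so successive shifts are 2, 3, 4, ….
Reversing it on yrvqj: y−2=w, r−3=o, v−4=r, q−5=l, j−6=d.

world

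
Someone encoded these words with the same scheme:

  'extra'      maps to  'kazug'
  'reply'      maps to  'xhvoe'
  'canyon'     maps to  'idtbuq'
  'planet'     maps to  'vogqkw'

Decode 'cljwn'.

width

Shifts by position in extra: pos 0: e→k (+6), pos 1: x→a (+3), pos 2: t→z (+6), pos 3: r→u (+3) — repeating every 2. A repeating key of period 2 is used — shifts +6, +3 over and over.
Decoding cljwn: c−6=w, l−3=i, j−6=d, w−3=t, n−6=h.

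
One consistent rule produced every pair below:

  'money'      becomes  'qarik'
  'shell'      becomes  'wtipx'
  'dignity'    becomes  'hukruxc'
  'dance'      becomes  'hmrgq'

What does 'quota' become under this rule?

Shifts by position in money: pos 0: m→q (+4), pos 1: o→a (+12), pos 2: n→r (+4), pos 3: e→i (+4), pos 4: y→k (+12) — repeating every 3. The shifts repeat in a cycle of length 3: positions 0,1,… shift by +4, +12, +4, then the pattern repeats.
On quota: q+4=u, u+12=g, o+4=s, t+4=x, a+12=m.

ugsxm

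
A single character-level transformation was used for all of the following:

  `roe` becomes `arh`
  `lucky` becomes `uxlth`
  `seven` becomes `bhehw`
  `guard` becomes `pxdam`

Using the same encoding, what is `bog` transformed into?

The shift depends on letter class: consonant r→a is +9, but vowel o→r is +3. Two shifts are in play — +3 for a/e/i/o/u, +9 for every other letter.
Applying it to bog: b(cons)+9=k, o(vowel)+3=r, g(cons)+9=p.

krp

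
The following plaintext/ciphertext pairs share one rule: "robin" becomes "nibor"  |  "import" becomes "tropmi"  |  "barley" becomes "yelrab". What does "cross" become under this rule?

The output letters match the input read backwards: robin reversed is nibor. The word is simply reversed.
On cross: reverse → ssorc.

ssorc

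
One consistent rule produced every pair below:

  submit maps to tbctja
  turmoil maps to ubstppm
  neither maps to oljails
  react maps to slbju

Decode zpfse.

yield

It's a Vigenère-style cipher with numeric key [1,7]: position i shifts by key[i mod 2].
Reversing it on zpfse: z−1=y, p−7=i, f−1=e, s−7=l, e−1=d.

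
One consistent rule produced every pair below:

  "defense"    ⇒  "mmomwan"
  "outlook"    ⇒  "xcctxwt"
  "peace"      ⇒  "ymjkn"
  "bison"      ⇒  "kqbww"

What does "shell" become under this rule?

It's a Vigenère-style cipher with numeric key [9,8]: position i shifts by key[i mod 2].
On shell: s+9=b, h+8=p, e+9=n, l+8=t, l+9=u.

bpntu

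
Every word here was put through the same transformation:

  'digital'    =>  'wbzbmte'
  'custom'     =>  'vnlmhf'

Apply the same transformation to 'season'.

Compare letters: d→w is +19, i→b is +19, g→z is +19 — a constant shift. Each letter is shifted forward by 19 in the alphabet (a Caesar shift of +19).
Applying it to season: s+19=l, e+19=x, a+19=t, s+19=l, o+19=h, n+19=g.

lxtlhg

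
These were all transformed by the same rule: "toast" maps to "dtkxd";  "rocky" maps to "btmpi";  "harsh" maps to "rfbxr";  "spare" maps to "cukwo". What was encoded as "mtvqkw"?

collar

Shifts by position in toast: pos 0: t→d (+10), pos 1: o→t (+5), pos 2: a→k (+10), pos 3: s→x (+5) — repeating every 2. A repeating key of period 2 is used — shifts +10, +5 over and over.
Decoding mtvqkw: m−10=c, t−5=o, v−10=l, q−5=l, k−10=a, w−5=r.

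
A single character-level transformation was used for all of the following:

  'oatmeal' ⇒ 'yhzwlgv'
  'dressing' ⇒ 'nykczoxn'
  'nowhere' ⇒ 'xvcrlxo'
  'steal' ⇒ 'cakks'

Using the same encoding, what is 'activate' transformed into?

kjzscgdl

Shifts by position in oatmeal: pos 0: o→y (+10), pos 1: a→h (+7), pos 2: t→z (+6), pos 3: m→w (+10), pos 4: e→l (+7), pos 5: a→g (+6) — repeating every 3. A repeating key of period 3 is used — shifts +10, +7, +6 over and over.
Applying it to activate: a+10=k, c+7=j, t+6=z, i+10=s, v+7=c, a+6=g, t+10=d, e+7=l.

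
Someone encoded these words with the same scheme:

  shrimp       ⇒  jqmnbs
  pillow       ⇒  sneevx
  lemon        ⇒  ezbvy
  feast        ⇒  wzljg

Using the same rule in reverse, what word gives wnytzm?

s(18)→j(9) and h(7)→q(16) fit y≡23x+11 (mod 26); the inverse of 23 mod 26 is 17. This is an affine cipher: with a=0,…,z=25, each position x becomes (23x+11) mod 26.
Reversing it on wnytzm: w(22)→17·(22−11)≡5=f; n(13)→17·(13−11)≡8=i; y(24)→17·(24−11)≡13=n; t(19)→17·(19−11)≡6=g; z(25)→17·(25−11)≡4=e; m(12)→17·(12−11)≡17=r (all mod 26).

finger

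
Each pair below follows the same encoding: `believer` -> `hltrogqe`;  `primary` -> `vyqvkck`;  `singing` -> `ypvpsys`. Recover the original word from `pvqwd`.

joint

In believer: b→h is +6, e→l is +7, l→t is +8, i→r is +9 — the shift increases by 1 each position. Letter i (0-indexed) is shifted by i+6, so successive shifts are 6, 7, 8, ….
Reversing it on pvqwd: p−6=j, v−7=o, q−8=i, w−9=n, d−10=t.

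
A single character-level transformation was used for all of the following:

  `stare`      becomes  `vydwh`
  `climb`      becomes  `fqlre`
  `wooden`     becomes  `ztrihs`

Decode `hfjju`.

Shifts by position in stare: pos 0: s→v (+3), pos 1: t→y (+5), pos 2: a→d (+3), pos 3: r→w (+5) — repeating every 2. It's a Vigenère-style cipher with numeric key [3,5]: position i shifts by key[i mod 2].
Undoing it on hfjju: h−3=e, f−5=a, j−3=g, j−5=e, u−3=r.

eager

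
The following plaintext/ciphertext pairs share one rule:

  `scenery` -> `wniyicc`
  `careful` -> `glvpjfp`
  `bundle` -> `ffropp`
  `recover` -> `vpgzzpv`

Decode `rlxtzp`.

Shifts by position in scenery: pos 0: s→w (+4), pos 1: c→n (+11), pos 2: e→i (+4), pos 3: n→y (+11) — repeating every 2. A repeating key of period 2 is used — shifts +4, +11 over and over.
Undoing it on rlxtzp: r−4=n, l−11=a, x−4=t, t−11=i, z−4=v, p−11=e.

native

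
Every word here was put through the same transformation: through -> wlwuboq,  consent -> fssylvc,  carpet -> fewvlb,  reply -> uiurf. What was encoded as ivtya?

In through: t→w is +3, h→l is +4, r→w is +5, o→u is +6 — the shift increases by 1 each position. Each letter shifts forward by (position + 3), i.e. 3, 4, 5, … — the shift grows by one for each successive letter.
Reversing it on ivtya: i−3=f, v−4=r, t−5=o, y−6=s, a−7=t.

frost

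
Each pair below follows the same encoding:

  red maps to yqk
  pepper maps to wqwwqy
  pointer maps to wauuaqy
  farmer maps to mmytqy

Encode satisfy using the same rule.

zmauzmf

The shift depends on letter class: consonant r→y is +7, but vowel e→q is +12. Two shifts are in play — +12 for a/e/i/o/u, +7 for every other letter.
For satisfy: s(cons)+7=z, a(vowel)+12=m, t(cons)+7=a, i(vowel)+12=u, s(cons)+7=z, f(cons)+7=m, y(cons)+7=f.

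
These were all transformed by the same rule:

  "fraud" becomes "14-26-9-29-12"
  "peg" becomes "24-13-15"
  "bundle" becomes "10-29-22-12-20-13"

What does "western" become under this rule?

f is letter #6 and maps to 14: an offset of 8. The number is (letter's place in the alphabet, a=1) + 8.
On western: w=23→31, e=5→13, s=19→27, t=20→28, e=5→13, r=18→26, n=14→22.

31-13-27-28-13-26-22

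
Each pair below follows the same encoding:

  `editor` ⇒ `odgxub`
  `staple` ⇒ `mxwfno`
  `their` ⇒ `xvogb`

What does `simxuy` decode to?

custom

e(4)→o(14) and d(3)→d(3) fit y≡11x+22 (mod 26); the inverse of 11 mod 26 is 19. This is an affine cipher: with a=0,…,z=25, each position x becomes (11x+22) mod 26.
Reversing it on simxuy: s(18)→19·(18−22)≡2=c; i(8)→19·(8−22)≡20=u; m(12)→19·(12−22)≡18=s; x(23)→19·(23−22)≡19=t; u(20)→19·(20−22)≡14=o; y(24)→19·(24−22)≡12=m (all mod 26).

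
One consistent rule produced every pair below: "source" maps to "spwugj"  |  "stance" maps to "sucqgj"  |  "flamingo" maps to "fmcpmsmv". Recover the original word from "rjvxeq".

In source: s→s is +0, o→p is +1, u→w is +2, r→u is +3 — the shift increases by 1 each position. Each letter shifts forward by its position index (0, 1, 2, …) — the shift grows by one for each successive letter.
Undoing it on rjvxeq: r−0=r, j−1=i, v−2=t, x−3=u, e−4=a, q−5=l.

ritual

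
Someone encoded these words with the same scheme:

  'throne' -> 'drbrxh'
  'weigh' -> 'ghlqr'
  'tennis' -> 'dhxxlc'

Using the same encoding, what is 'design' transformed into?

The shift depends on letter class: consonant t→d is +10, but vowel o→r is +3. Vowels shift forward by 3 and consonants shift forward by 10.
For design: d(cons)+10=n, e(vowel)+3=h, s(cons)+10=c, i(vowel)+3=l, g(cons)+10=q, n(cons)+10=x.

nhclqx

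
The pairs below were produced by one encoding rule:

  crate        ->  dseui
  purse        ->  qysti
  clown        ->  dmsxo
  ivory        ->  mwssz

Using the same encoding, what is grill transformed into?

The shift depends on letter class: consonant c→d is +1, but vowel a→e is +4. Two shifts are in play — +4 for a/e/i/o/u, +1 for every other letter.
Applying it to grill: g(cons)+1=h, r(cons)+1=s, i(vowel)+4=m, l(cons)+1=m, l(cons)+1=m.

hsmmm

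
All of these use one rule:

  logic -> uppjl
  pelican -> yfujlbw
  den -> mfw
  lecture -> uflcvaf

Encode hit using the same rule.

qjc

Two shifts are in play — +1 for a/e/i/o/u, +9 for every other letter.
On hit: h(cons)+9=q, i(vowel)+1=j, t(cons)+9=c.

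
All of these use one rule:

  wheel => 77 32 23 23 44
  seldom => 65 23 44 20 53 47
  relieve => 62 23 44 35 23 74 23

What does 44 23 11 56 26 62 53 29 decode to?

w(#23)→77 and h(#8)→32: differences scale by 3, so n = 3·pos + 8. Each letter becomes 3×(its alphabet position, a=1..z=26) + 8.
Reversing it on 44 23 11 56 26 62 53 29: 44→(44−8)÷3=12=l, 23→(23−8)÷3=5=e, 11→(11−8)÷3=1=a, 56→(56−8)÷3=16=p, 26→(26−8)÷3=6=f, 62→(62−8)÷3=18=r, 53→(53−8)÷3=15=o, 29→(29−8)÷3=7=g.

leapfrog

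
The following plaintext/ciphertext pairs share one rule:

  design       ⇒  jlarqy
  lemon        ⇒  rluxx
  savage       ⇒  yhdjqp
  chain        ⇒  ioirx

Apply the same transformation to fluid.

lscrn

In design: d→j is +6, e→l is +7, s→a is +8, i→r is +9 — the shift increases by 1 each position. Each letter shifts forward by (position + 6), i.e. 6, 7, 8, … — the shift grows by one for each successive letter.
On fluid: f+6=l, l+7=s, u+8=c, i+9=r, d+10=n.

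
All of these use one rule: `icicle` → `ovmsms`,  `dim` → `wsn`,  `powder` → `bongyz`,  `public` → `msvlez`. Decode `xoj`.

The output letters match the input read backwards, each shifted +10: icicle reversed is elcici. Read the word backwards and shift each letter +10.
Undoing it on xoj: shift back: x−10=n, o−10=e, j−10=z → nez; then reverse → zen.

zen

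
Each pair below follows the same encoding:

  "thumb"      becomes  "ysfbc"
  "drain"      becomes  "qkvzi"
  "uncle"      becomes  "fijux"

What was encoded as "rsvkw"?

t(19)→y(24) and h(7)→s(18) fit y≡7x+21 (mod 26); the inverse of 7 mod 26 is 15. This is an affine cipher: with a=0,…,z=25, each position x becomes (7x+21) mod 26.
Undoing it on rsvkw: r(17)→15·(17−21)≡18=s; s(18)→15·(18−21)≡7=h; v(21)→15·(21−21)≡0=a; k(10)→15·(10−21)≡17=r; w(22)→15·(22−21)≡15=p (all mod 26).

sharp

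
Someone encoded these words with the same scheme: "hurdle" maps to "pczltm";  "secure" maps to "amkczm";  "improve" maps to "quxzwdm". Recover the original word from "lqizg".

Each letter is shifted forward by 8 in the alphabet (a Caesar shift of +8).
Decoding lqizg: l−8=d, q−8=i, i−8=a, z−8=r, g−8=y.

diary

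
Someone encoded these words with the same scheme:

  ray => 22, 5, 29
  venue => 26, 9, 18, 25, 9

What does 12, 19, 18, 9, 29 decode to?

r is letter #18 and maps to 22: an offset of 4. Each letter is replaced by its alphabet position (a=1..z=26) + 4.
Reversing it on 12, 19, 18, 9, 29: 12→(12−4)÷1=8=h, 19→(19−4)÷1=15=o, 18→(18−4)÷1=14=n, 9→(9−4)÷1=5=e, 29→(29−4)÷1=25=y.

honey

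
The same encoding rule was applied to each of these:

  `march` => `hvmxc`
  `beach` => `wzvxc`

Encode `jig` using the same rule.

Compare letters: m→h is +21, a→v is +21, r→m is +21 — a constant shift. It's a constant shift of +21 (ROT21).
Applying it to jig: j+21=e, i+21=d, g+21=b.

edb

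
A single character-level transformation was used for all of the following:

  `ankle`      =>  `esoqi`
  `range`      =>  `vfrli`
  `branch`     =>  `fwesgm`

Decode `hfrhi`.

dance

Shifts by position in ankle: pos 0: a→e (+4), pos 1: n→s (+5), pos 2: k→o (+4), pos 3: l→q (+5) — repeating every 2. A repeating key of period 2 is used — shifts +4, +5 over and over.
Decoding hfrhi: h−4=d, f−5=a, r−4=n, h−5=c, i−4=e.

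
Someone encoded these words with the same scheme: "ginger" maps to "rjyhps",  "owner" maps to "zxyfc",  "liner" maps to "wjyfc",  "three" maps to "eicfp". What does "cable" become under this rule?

A repeating key of period 2 is used — shifts +11, +1 over and over.
Applying it to cable: c+11=n, a+1=b, b+11=m, l+1=m, e+11=p.

nbmmp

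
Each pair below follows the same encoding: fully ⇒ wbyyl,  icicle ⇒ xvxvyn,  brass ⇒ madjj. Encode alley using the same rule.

Treating letters as 0–25, the rule is x ↦ 9x + 3 (mod 26).
For alley: a(0)→9·0+3≡3=d; l(11)→9·11+3≡24=y; l(11)→9·11+3≡24=y; e(4)→9·4+3≡13=n; y(24)→9·24+3≡11=l (all mod 26).

dyynl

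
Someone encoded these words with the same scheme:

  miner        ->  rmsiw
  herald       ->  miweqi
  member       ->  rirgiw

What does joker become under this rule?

Vowels shift forward by 4 and consonants shift forward by 5.
On joker: j(cons)+5=o, o(vowel)+4=s, k(cons)+5=p, e(vowel)+4=i, r(cons)+5=w.

ospiw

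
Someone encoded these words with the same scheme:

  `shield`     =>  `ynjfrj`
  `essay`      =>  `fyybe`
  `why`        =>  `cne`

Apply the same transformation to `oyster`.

peyzfx

The shift depends on letter class: consonant s→y is +6, but vowel i→j is +1. Two shifts are in play — +1 for a/e/i/o/u, +6 for every other letter.
For oyster: o(vowel)+1=p, y(cons)+6=e, s(cons)+6=y, t(cons)+6=z, e(vowel)+1=f, r(cons)+6=x.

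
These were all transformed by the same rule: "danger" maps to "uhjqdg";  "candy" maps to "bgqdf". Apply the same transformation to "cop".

The output letters match the input read backwards, each shifted +3: danger reversed is regnad. Read the word backwards and shift each letter +3.
Applying it to cop: reverse → poc; then shift: p+3=s, o+3=r, c+3=f.

srf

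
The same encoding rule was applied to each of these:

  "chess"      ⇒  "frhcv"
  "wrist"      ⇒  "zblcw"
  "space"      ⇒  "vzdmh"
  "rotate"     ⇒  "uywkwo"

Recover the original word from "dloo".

able

Shifts by position in chess: pos 0: c→f (+3), pos 1: h→r (+10), pos 2: e→h (+3), pos 3: s→c (+10) — repeating every 2. It's a Vigenère-style cipher with numeric key [3,10]: position i shifts by key[i mod 2].
Undoing it on dloo: d−3=a, l−10=b, o−3=l, o−10=e.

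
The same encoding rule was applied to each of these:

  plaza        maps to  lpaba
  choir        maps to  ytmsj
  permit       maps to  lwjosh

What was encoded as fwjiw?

verse

p(15)→l(11) and l(11)→p(15) fit y≡25x+0 (mod 26); the inverse of 25 mod 26 is 25. This is an affine cipher: with a=0,…,z=25, each position x becomes (25x+0) mod 26.
Reversing it on fwjiw: f(5)→25·(5−0)≡21=v; w(22)→25·(22−0)≡4=e; j(9)→25·(9−0)≡17=r; i(8)→25·(8−0)≡18=s; w(22)→25·(22−0)≡4=e (all mod 26).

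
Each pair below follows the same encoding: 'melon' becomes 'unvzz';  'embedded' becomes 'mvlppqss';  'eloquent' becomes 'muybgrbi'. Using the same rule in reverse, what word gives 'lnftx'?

devil

In melon: m→u is +8, e→n is +9, l→v is +10, o→z is +11 — the shift increases by 1 each position. Each letter shifts forward by (position + 8), i.e. 8, 9, 10, … — the shift grows by one for each successive letter.
Reversing it on lnftx: l−8=d, n−9=e, f−10=v, t−11=i, x−12=l.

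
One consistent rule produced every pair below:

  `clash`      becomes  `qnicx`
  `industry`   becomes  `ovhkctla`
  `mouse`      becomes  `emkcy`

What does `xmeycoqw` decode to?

Each letter's alphabet position (a=0..z=25) is mapped through 17·x+8 mod 26 — an affine cipher.
Undoing it on xmeycoqw: x(23)→23·(23−8)≡7=h; m(12)→23·(12−8)≡14=o; e(4)→23·(4−8)≡12=m; y(24)→23·(24−8)≡4=e; c(2)→23·(2−8)≡18=s; o(14)→23·(14−8)≡8=i; q(16)→23·(16−8)≡2=c; w(22)→23·(22−8)≡10=k (all mod 26).

homesick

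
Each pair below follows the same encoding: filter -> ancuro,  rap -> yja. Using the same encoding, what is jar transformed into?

The output letters match the input read backwards, each shifted +9: filter reversed is retlif. Read the word backwards and shift each letter +9.
For jar: reverse → raj; then shift: r+9=a, a+9=j, j+9=s.

ajs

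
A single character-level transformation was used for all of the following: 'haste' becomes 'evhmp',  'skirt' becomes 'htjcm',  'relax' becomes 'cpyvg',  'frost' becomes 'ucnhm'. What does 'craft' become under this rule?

fcvum

Treating letters as 0–25, the rule is x ↦ 5x + 21 (mod 26).
For craft: c(2)→5·2+21≡5=f; r(17)→5·17+21≡2=c; a(0)→5·0+21≡21=v; f(5)→5·5+21≡20=u; t(19)→5·19+21≡12=m (all mod 26).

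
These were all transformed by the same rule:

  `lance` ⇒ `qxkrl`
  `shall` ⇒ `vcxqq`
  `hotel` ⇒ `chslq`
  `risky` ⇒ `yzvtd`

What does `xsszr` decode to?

This is an affine cipher: with a=0,…,z=25, each position x becomes (23x+23) mod 26.
Decoding xsszr: x(23)→17·(23−23)≡0=a; s(18)→17·(18−23)≡19=t; s(18)→17·(18−23)≡19=t; z(25)→17·(25−23)≡8=i; r(17)→17·(17−23)≡2=c (all mod 26).

attic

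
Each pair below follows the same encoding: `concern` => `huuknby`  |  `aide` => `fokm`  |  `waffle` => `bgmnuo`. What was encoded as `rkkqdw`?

Letter i (0-indexed) is shifted by i+5, so successive shifts are 5, 6, 7, ….
Reversing it on rkkqdw: r−5=m, k−6=e, k−7=d, q−8=i, d−9=u, w−10=m.

medium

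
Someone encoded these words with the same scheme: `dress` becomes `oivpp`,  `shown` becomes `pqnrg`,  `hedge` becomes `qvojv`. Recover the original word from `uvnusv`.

d(3)→o(14) and r(17)→i(8) fit y≡7x+19 (mod 26); the inverse of 7 mod 26 is 15. Each letter's alphabet position (a=0..z=25) is mapped through 7·x+19 mod 26 — an affine cipher.
Reversing it on uvnusv: u(20)→15·(20−19)≡15=p; v(21)→15·(21−19)≡4=e; n(13)→15·(13−19)≡14=o; u(20)→15·(20−19)≡15=p; s(18)→15·(18−19)≡11=l; v(21)→15·(21−19)≡4=e (all mod 26).

people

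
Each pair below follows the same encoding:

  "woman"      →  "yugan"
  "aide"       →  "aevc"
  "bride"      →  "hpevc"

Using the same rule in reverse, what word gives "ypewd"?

wrist

w(22)→y(24) and o(14)→u(20) fit y≡7x+0 (mod 26); the inverse of 7 mod 26 is 15. Each letter's alphabet position (a=0..z=25) is mapped through 7·x+0 mod 26 — an affine cipher.
Reversing it on ypewd: y(24)→15·(24−0)≡22=w; p(15)→15·(15−0)≡17=r; e(4)→15·(4−0)≡8=i; w(22)→15·(22−0)≡18=s; d(3)→15·(3−0)≡19=t (all mod 26).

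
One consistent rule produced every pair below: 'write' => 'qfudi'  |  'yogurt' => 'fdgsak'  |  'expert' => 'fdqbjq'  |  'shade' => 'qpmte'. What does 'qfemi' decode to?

The output letters match the input read backwards, each shifted +12: write reversed is etirw. Two steps: reverse the string, then apply a Caesar shift of +12.
Undoing it on qfemi: shift back: q−12=e, f−12=t, e−12=s, m−12=a, i−12=w → etsaw; then reverse → waste.

waste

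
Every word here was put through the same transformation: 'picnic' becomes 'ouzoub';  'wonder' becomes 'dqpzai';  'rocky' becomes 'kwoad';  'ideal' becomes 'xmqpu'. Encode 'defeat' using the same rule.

fmqrqp

The word is reversed, then every letter is shifted forward by 12.
Applying it to defeat: reverse → taefed; then shift: t+12=f, a+12=m, e+12=q, f+12=r, e+12=q, d+12=p.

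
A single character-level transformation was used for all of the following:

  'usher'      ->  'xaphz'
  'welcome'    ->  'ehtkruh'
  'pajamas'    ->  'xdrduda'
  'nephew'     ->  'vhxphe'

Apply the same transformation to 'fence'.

Vowels shift forward by 3 and consonants shift forward by 8.
On fence: f(cons)+8=n, e(vowel)+3=h, n(cons)+8=v, c(cons)+8=k, e(vowel)+3=h.

nhvkh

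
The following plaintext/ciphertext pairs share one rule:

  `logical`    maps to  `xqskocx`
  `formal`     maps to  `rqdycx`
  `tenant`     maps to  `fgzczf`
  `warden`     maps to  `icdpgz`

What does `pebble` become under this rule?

The shift depends on letter class: consonant l→x is +12, but vowel o→q is +2. Vowels shift forward by 2 and consonants shift forward by 12.
On pebble: p(cons)+12=b, e(vowel)+2=g, b(cons)+12=n, b(cons)+12=n, l(cons)+12=x, e(vowel)+2=g.

bgnnxg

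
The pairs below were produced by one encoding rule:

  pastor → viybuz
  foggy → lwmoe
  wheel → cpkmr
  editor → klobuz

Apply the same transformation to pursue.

The shifts repeat in a cycle of length 2: positions 0,1,… shift by +6, +8, then the pattern repeats.
On pursue: p+6=v, u+8=c, r+6=x, s+8=a, u+6=a, e+8=m.

vcxaam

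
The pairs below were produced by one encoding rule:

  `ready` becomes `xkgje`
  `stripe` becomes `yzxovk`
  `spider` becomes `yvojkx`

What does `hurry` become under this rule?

Each letter is shifted forward by 6 in the alphabet (a Caesar shift of +6).
For hurry: h+6=n, u+6=a, r+6=x, r+6=x, y+6=e.

naxxe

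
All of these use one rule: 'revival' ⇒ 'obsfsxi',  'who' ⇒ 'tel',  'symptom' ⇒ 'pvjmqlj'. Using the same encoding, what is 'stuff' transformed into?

Compare letters: r→o is +23, e→b is +23, v→s is +23 — a constant shift. This is a Caesar cipher with shift 23.
On stuff: s+23=p, t+23=q, u+23=r, f+23=c, f+23=c.

pqrcc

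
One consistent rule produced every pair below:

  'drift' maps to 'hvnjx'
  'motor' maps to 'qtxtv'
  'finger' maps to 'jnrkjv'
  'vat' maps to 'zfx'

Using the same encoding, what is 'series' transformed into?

The rule splits by letter class: vowels +5, consonants +4.
Applying it to series: s(cons)+4=w, e(vowel)+5=j, r(cons)+4=v, i(vowel)+5=n, e(vowel)+5=j, s(cons)+4=w.

wjvnjw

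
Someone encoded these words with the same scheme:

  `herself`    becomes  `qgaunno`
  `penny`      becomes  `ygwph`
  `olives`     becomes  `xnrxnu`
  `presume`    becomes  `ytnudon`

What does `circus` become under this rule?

Shifts by position in herself: pos 0: h→q (+9), pos 1: e→g (+2), pos 2: r→a (+9), pos 3: s→u (+2) — repeating every 2. The shifts repeat in a cycle of length 2: positions 0,1,… shift by +9, +2, then the pattern repeats.
For circus: c+9=l, i+2=k, r+9=a, c+2=e, u+9=d, s+2=u.

lkaedu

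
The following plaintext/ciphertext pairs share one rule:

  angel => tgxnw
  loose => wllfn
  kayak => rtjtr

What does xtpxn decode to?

a(0)→t(19) and n(13)→g(6) fit y≡5x+19 (mod 26); the inverse of 5 mod 26 is 21. This is an affine cipher: with a=0,…,z=25, each position x becomes (5x+19) mod 26.
Reversing it on xtpxn: x(23)→21·(23−19)≡6=g; t(19)→21·(19−19)≡0=a; p(15)→21·(15−19)≡20=u; x(23)→21·(23−19)≡6=g; n(13)→21·(13−19)≡4=e (all mod 26).

gauge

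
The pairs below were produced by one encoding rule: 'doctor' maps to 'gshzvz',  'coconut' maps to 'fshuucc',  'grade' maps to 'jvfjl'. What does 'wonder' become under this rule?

Each letter shifts forward by (position + 3), i.e. 3, 4, 5, … — the shift grows by one for each successive letter.
Applying it to wonder: w+3=z, o+4=s, n+5=s, d+6=j, e+7=l, r+8=z.

zssjlz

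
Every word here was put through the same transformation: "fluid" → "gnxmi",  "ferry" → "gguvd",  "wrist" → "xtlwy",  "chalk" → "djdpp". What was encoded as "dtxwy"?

crust

In fluid: f→g is +1, l→n is +2, u→x is +3, i→m is +4 — the shift increases by 1 each position. Letter i (0-indexed) is shifted by i+1, so successive shifts are 1, 2, 3, ….
Decoding dtxwy: d−1=c, t−2=r, x−3=u, w−4=s, y−5=t.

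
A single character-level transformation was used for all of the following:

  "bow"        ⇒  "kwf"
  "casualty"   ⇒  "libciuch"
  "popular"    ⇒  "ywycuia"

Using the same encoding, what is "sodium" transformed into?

The shift depends on letter class: consonant b→k is +9, but vowel o→w is +8. The rule splits by letter class: vowels +8, consonants +9.
For sodium: s(cons)+9=b, o(vowel)+8=w, d(cons)+9=m, i(vowel)+8=q, u(vowel)+8=c, m(cons)+9=v.

bwmqcv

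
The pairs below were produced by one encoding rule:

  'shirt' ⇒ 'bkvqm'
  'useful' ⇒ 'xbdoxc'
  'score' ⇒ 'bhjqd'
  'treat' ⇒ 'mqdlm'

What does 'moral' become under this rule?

njqlc

s(18)→b(1) and h(7)→k(10) fit y≡11x+11 (mod 26); the inverse of 11 mod 26 is 19. This is an affine cipher: with a=0,…,z=25, each position x becomes (11x+11) mod 26.
On moral: m(12)→11·12+11≡13=n; o(14)→11·14+11≡9=j; r(17)→11·17+11≡16=q; a(0)→11·0+11≡11=l; l(11)→11·11+11≡2=c (all mod 26).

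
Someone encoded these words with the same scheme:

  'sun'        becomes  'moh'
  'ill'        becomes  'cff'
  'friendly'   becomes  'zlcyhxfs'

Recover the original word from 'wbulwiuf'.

charcoal

Compare letters: s→m is +20, u→o is +20, n→h is +20 — a constant shift. It's a constant shift of +20 (ROT20).
Reversing it on wbulwiuf: w−20=c, b−20=h, u−20=a, l−20=r, w−20=c, i−20=o, u−20=a, f−20=l.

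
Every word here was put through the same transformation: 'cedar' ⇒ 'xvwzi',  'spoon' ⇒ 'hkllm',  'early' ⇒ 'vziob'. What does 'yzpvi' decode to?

baker

Each pair mirrors across the alphabet (c↔x, e↔v, d↔w): positions sum to 25. Letters are reflected about the middle of the alphabet (position → 25−position): Atbash.
Decoding yzpvi: y↔b, z↔a, p↔k, v↔e, i↔r.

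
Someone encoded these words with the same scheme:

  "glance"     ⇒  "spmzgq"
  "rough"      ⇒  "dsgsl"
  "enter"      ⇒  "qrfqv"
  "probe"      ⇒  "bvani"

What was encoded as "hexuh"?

Shifts by position in glance: pos 0: g→s (+12), pos 1: l→p (+4), pos 2: a→m (+12), pos 3: n→z (+12), pos 4: c→g (+4), pos 5: e→q (+12) — repeating every 3. The shifts repeat in a cycle of length 3: positions 0,1,… shift by +12, +4, +12, then the pattern repeats.
Decoding hexuh: h−12=v, e−4=a, x−12=l, u−12=i, h−4=d.

valid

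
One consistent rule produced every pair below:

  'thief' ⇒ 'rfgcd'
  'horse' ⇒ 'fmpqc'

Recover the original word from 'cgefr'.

Each letter is shifted forward by 24 in the alphabet (a Caesar shift of +24).
Undoing it on cgefr: c−24=e, g−24=i, e−24=g, f−24=h, r−24=t.

eight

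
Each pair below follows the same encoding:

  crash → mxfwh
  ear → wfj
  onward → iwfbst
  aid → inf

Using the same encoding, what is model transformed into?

qjitr

The output letters match the input read backwards, each shifted +5: crash reversed is hsarc. Two steps: reverse the string, then apply a Caesar shift of +5.
Applying it to model: reverse → ledom; then shift: l+5=q, e+5=j, d+5=i, o+5=t, m+5=r.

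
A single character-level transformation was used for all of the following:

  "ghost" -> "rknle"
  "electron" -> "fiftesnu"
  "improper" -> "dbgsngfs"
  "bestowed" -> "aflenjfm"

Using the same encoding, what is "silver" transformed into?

g(6)→r(17) and h(7)→k(10) fit y≡19x+7 (mod 26); the inverse of 19 mod 26 is 11. This is an affine cipher: with a=0,…,z=25, each position x becomes (19x+7) mod 26.
For silver: s(18)→19·18+7≡11=l; i(8)→19·8+7≡3=d; l(11)→19·11+7≡8=i; v(21)→19·21+7≡16=q; e(4)→19·4+7≡5=f; r(17)→19·17+7≡18=s (all mod 26).

ldiqfs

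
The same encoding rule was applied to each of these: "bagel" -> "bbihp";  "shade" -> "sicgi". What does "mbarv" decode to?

mayor

In bagel: b→b is +0, a→b is +1, g→i is +2, e→h is +3 — the shift increases by 1 each position. Each letter shifts forward by its position index (0, 1, 2, …) — the shift grows by one for each successive letter.
Reversing it on mbarv: m−0=m, b−1=a, a−2=y, r−3=o, v−4=r.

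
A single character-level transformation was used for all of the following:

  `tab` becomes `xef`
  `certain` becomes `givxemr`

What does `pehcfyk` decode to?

Compare letters: t→x is +4, a→e is +4, b→f is +4 — a constant shift. Every letter moves 4 places later in the alphabet, wrapping around z→a.
Undoing it on pehcfyk: p−4=l, e−4=a, h−4=d, c−4=y, f−4=b, y−4=u, k−4=g.

ladybug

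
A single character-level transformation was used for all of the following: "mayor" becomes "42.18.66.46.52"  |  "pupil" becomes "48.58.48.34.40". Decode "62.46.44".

With a=1..z=26, the number is 2·pos + 16.
Reversing it on 62.46.44: 62→(62−16)÷2=23=w, 46→(46−16)÷2=15=o, 44→(44−16)÷2=14=n.

won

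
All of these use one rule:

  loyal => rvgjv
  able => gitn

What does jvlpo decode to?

In loyal: l→r is +6, o→v is +7, y→g is +8, a→j is +9 — the shift increases by 1 each position. Letter i (0-indexed) is shifted by i+6, so successive shifts are 6, 7, 8, ….
Undoing it on jvlpo: j−6=d, v−7=o, l−8=d, p−9=g, o−10=e.

dodge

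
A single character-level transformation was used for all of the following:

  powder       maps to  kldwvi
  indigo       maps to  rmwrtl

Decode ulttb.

foggy

Letters are reflected about the middle of the alphabet (position → 25−position): Atbash.
Reversing it on ulttb: u↔f, l↔o, t↔g, t↔g, b↔y.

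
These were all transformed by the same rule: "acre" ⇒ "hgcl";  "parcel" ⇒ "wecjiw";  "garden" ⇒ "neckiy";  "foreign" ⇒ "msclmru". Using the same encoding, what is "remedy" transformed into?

Shifts by position in acre: pos 0: a→h (+7), pos 1: c→g (+4), pos 2: r→c (+11), pos 3: e→l (+7) — repeating every 3. A repeating key of period 3 is used — shifts +7, +4, +11 over and over.
For remedy: r+7=y, e+4=i, m+11=x, e+7=l, d+4=h, y+11=j.

yixlhj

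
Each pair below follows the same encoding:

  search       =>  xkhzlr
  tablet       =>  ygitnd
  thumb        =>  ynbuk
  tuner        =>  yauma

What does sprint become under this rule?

In search: s→x is +5, e→k is +6, a→h is +7, r→z is +8 — the shift increases by 1 each position. Letter i (0-indexed) is shifted by i+5, so successive shifts are 5, 6, 7, ….
For sprint: s+5=x, p+6=v, r+7=y, i+8=q, n+9=w, t+10=d.

xvyqwd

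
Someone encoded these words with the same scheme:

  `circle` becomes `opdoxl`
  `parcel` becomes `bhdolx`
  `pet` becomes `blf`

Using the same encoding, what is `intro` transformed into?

pzfdv

The shift depends on letter class: consonant c→o is +12, but vowel i→p is +7. Vowels shift forward by 7 and consonants shift forward by 12.
On intro: i(vowel)+7=p, n(cons)+12=z, t(cons)+12=f, r(cons)+12=d, o(vowel)+7=v.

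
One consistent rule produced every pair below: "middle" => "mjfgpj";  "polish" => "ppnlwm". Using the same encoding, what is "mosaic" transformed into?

mpudmh

In middle: m→m is +0, i→j is +1, d→f is +2, d→g is +3 — the shift increases by 1 each position. Each letter shifts forward by its position index (0, 1, 2, …) — the shift grows by one for each successive letter.
On mosaic: m+0=m, o+1=p, s+2=u, a+3=d, i+4=m, c+5=h.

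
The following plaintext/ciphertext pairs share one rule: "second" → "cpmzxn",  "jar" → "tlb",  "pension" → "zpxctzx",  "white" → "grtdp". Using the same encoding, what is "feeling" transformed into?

pppvtxq

The shift depends on letter class: consonant s→c is +10, but vowel e→p is +11. Two shifts are in play — +11 for a/e/i/o/u, +10 for every other letter.
For feeling: f(cons)+10=p, e(vowel)+11=p, e(vowel)+11=p, l(cons)+10=v, i(vowel)+11=t, n(cons)+10=x, g(cons)+10=q.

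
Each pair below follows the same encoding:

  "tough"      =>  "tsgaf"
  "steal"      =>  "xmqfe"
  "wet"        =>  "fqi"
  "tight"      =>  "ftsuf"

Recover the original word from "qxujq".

The output letters match the input read backwards, each shifted +12: tough reversed is hguot. The word is reversed, then every letter is shifted forward by 12.
Undoing it on qxujq: shift back: q−12=e, x−12=l, u−12=i, j−12=x, q−12=e → elixe; then reverse → exile.

exile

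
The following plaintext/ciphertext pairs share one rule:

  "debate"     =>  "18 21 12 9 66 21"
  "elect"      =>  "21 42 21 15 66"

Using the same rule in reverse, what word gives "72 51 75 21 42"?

Each letter becomes 3×(its alphabet position, a=1..z=26) + 6.
Decoding 72 51 75 21 42: 72→(72−6)÷3=22=v, 51→(51−6)÷3=15=o, 75→(75−6)÷3=23=w, 21→(21−6)÷3=5=e, 42→(42−6)÷3=12=l.

vowel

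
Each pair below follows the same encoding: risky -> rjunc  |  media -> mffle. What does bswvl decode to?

Each letter shifts forward by its position index (0, 1, 2, …) — the shift grows by one for each successive letter.
Reversing it on bswvl: b−0=b, s−1=r, w−2=u, v−3=s, l−4=h.

brush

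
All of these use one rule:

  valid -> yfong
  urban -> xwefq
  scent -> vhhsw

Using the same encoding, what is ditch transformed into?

gnwhk

Shifts by position in valid: pos 0: v→y (+3), pos 1: a→f (+5), pos 2: l→o (+3), pos 3: i→n (+5) — repeating every 2. The shifts repeat in a cycle of length 2: positions 0,1,… shift by +3, +5, then the pattern repeats.
Applying it to ditch: d+3=g, i+5=n, t+3=w, c+5=h, h+3=k.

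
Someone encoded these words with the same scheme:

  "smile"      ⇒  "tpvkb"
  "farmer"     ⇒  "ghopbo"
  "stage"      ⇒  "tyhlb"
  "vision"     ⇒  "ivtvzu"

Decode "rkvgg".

cliff

Treating letters as 0–25, the rule is x ↦ 5x + 7 (mod 26).
Undoing it on rkvgg: r(17)→21·(17−7)≡2=c; k(10)→21·(10−7)≡11=l; v(21)→21·(21−7)≡8=i; g(6)→21·(6−7)≡5=f; g(6)→21·(6−7)≡5=f (all mod 26).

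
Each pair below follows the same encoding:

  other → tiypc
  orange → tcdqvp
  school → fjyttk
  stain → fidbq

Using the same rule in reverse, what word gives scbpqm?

friend

Treating letters as 0–25, the rule is x ↦ 3x + 3 (mod 26).
Decoding scbpqm: s(18)→9·(18−3)≡5=f; c(2)→9·(2−3)≡17=r; b(1)→9·(1−3)≡8=i; p(15)→9·(15−3)≡4=e; q(16)→9·(16−3)≡13=n; m(12)→9·(12−3)≡3=d (all mod 26).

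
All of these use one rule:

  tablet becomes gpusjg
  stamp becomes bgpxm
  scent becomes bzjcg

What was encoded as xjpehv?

meadow

Treating letters as 0–25, the rule is x ↦ 5x + 15 (mod 26).
Undoing it on xjpehv: x(23)→21·(23−15)≡12=m; j(9)→21·(9−15)≡4=e; p(15)→21·(15−15)≡0=a; e(4)→21·(4−15)≡3=d; h(7)→21·(7−15)≡14=o; v(21)→21·(21−15)≡22=w (all mod 26).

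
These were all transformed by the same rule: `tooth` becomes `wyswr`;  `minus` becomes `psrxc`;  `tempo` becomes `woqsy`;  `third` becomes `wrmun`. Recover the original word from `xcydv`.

Shifts by position in tooth: pos 0: t→w (+3), pos 1: o→y (+10), pos 2: o→s (+4), pos 3: t→w (+3), pos 4: h→r (+10) — repeating every 3. The shifts repeat in a cycle of length 3: positions 0,1,… shift by +3, +10, +4, then the pattern repeats.
Reversing it on xcydv: x−3=u, c−10=s, y−4=u, d−3=a, v−10=l.

usual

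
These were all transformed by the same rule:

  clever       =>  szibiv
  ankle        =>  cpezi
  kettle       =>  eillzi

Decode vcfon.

c(2)→s(18) and l(11)→z(25) fit y≡21x+2 (mod 26); the inverse of 21 mod 26 is 5. Each letter's alphabet position (a=0..z=25) is mapped through 21·x+2 mod 26 — an affine cipher.
Decoding vcfon: v(21)→5·(21−2)≡17=r; c(2)→5·(2−2)≡0=a; f(5)→5·(5−2)≡15=p; o(14)→5·(14−2)≡8=i; n(13)→5·(13−2)≡3=d (all mod 26).

rapid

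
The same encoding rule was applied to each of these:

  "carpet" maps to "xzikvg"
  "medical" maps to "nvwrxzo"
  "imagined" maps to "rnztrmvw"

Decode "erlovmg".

Each letter is replaced by its mirror in the alphabet: a↔z, b↔y, c↔x, and so on (the Atbash cipher).
Decoding erlovmg: e↔v, r↔i, l↔o, o↔l, v↔e, m↔n, g↔t.

violent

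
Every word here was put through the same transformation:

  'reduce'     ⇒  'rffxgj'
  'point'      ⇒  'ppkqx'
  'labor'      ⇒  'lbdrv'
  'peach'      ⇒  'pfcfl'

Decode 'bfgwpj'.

beetle

In reduce: r→r is +0, e→f is +1, d→f is +2, u→x is +3 — the shift increases by 1 each position. Each letter shifts forward by its position index (0, 1, 2, …) — the shift grows by one for each successive letter.
Decoding bfgwpj: b−0=b, f−1=e, g−2=e, w−3=t, p−4=l, j−5=e.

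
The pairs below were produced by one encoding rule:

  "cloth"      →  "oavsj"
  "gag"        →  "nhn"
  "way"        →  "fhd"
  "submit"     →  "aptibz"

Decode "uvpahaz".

station

The output letters match the input read backwards, each shifted +7: cloth reversed is htolc. Read the word backwards and shift each letter +7.
Decoding uvpahaz: shift back: u−7=n, v−7=o, p−7=i, a−7=t, h−7=a, a−7=t, z−7=s → noitats; then reverse → station.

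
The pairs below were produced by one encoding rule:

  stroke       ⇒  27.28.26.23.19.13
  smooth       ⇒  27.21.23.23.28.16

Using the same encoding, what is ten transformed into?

28.13.22

s is letter #19 and maps to 27: an offset of 8. Letters become their 1-based position plus 8 (so a→9, b→10, …).
For ten: t=20→28, e=5→13, n=14→22.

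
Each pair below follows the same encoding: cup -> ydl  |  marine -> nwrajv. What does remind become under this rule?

The output letters match the input read backwards, each shifted +9: cup reversed is puc. The word is reversed, then every letter is shifted forward by 9.
For remind: reverse → dnimer; then shift: d+9=m, n+9=w, i+9=r, m+9=v, e+9=n, r+9=a.

mwrvna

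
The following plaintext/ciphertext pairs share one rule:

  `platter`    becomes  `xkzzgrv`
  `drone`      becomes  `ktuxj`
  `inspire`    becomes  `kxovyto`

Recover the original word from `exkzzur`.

lottery

The output letters match the input read backwards, each shifted +6: platter reversed is rettalp. Read the word backwards and shift each letter +6.
Decoding exkzzur: shift back: e−6=y, x−6=r, k−6=e, z−6=t, z−6=t, u−6=o, r−6=l → yrettol; then reverse → lottery.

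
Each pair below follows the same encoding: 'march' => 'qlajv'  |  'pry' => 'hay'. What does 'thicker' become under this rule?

The output letters match the input read backwards, each shifted +9: march reversed is hcram. Read the word backwards and shift each letter +9.
Applying it to thicker: reverse → rekciht; then shift: r+9=a, e+9=n, k+9=t, c+9=l, i+9=r, h+9=q, t+9=c.

antlrqc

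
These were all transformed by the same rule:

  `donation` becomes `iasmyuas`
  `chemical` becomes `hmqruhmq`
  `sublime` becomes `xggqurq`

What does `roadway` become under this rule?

Two shifts are in play — +12 for a/e/i/o/u, +5 for every other letter.
Applying it to roadway: r(cons)+5=w, o(vowel)+12=a, a(vowel)+12=m, d(cons)+5=i, w(cons)+5=b, a(vowel)+12=m, y(cons)+5=d.

wamibmd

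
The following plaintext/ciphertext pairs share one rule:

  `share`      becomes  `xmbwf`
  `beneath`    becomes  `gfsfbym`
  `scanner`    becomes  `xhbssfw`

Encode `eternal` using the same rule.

The shift depends on letter class: consonant s→x is +5, but vowel a→b is +1. Two shifts are in play — +1 for a/e/i/o/u, +5 for every other letter.
Applying it to eternal: e(vowel)+1=f, t(cons)+5=y, e(vowel)+1=f, r(cons)+5=w, n(cons)+5=s, a(vowel)+1=b, l(cons)+5=q.

fyfwsbq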